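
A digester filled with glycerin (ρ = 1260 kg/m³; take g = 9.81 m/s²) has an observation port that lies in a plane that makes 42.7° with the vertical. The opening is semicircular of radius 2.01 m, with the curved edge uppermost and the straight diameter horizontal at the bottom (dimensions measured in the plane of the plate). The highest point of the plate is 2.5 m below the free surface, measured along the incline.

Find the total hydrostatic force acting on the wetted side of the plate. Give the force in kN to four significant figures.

γ = ρg = 1260 × 9.81 / 1000 = 12.3606 kN/m³.
The plate makes 42.7° with the vertical, i.e. θ = 90° − 42.7° = 47.3° to the horizontal. Measuring y along the incline from the free-surface line, vertical depth h = y·sinθ with sinθ = 0.734915.
The centroid lies 4r/(3π) = 0.85307 m above the diameter, so r − 4r/(3π) = 2.01 − 0.85307 = 1.15693 m below the topmost point, so y_c = 2.5 + 1.15693 = 3.65693 m and h_c = 3.65693 × 0.734915 = 2.68753 m.
A = πr²/2 = π × 2.01²/2 = 6.34617 m².
Resultant F = γ·h_c·A = 12.3606 × 2.68753 × 6.34617 = 210.816 kN.

F ≈ 210.8 kN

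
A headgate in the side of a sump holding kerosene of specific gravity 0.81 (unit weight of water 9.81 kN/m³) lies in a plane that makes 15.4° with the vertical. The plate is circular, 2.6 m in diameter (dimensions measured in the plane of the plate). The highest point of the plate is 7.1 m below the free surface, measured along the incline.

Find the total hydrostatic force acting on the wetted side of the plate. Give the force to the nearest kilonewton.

F ≈ 342 kN

γ = 0.81 × 9.81 = 7.9461 kN/m³.
The plate makes 15.4° with the vertical, i.e. θ = 90° − 15.4° = 74.6° to the horizontal. Measuring y along the incline from the free-surface line, vertical depth h = y·sinθ with sinθ = 0.964095.
The centroid is at the centre, 1.3 m below the top of the plate, so y_c = 7.1 + 1.3 = 8.4 m and h_c = 8.4 × 0.964095 = 8.0984 m.
A = π(1.3)² = 5.30929 m².
Resultant F = γ·h_c·A = 7.9461 × 8.0984 × 5.30929 = 341.657 kN.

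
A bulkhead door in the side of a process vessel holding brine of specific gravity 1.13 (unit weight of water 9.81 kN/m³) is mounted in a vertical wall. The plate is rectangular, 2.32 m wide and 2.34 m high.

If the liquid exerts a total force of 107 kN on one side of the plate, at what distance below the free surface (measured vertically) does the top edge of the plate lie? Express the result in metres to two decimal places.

d_top ≈ 0.61 m

γ = 1.13 × 9.81 = 11.0853 kN/m³.
A = 2.32 × 2.34 = 5.4288 m².
From F = γ·h_c·A, the centroid depth is h_c = 107/(11.0853 × 5.4288) = 1.778 m.
The centroid lies 2.34/2 = 1.17 m below the top edge, so the top edge sits at h_top = 1.778 − 1.17 = 0.608 m below the surface.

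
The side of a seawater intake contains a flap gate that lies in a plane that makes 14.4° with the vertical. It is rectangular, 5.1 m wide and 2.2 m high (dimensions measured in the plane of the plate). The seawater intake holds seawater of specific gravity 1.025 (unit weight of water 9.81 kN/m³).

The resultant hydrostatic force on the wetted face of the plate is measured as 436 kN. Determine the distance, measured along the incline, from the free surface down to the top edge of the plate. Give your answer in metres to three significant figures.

γ = 1.025 × 9.81 = 10.05525 kN/m³.
A = 5.1 × 2.2 = 11.22 m².
From F = γ·h_c·A, the centroid depth is h_c = 436/(10.05525 × 11.22) = 3.86457 m.
The plate makes 14.4° with the vertical, i.e. θ = 90° − 14.4° = 75.6° to the horizontal. Measuring y along the incline from the free-surface line, vertical depth h = y·sinθ with sinθ = 0.968583.
Along the incline, y_c = h_c/sinθ = 3.86457/0.968583 = 3.98992 m.
The centroid lies 2.2/2 = 1.1 m below the top edge, so the top edge sits at y_top = 3.98992 − 1.1 = 2.88992 m along the incline.

y_top ≈ 2.89 m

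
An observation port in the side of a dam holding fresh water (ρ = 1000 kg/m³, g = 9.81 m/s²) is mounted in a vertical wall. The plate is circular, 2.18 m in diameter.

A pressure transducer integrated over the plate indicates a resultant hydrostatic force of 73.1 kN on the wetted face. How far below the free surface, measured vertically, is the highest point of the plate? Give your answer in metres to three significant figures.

d_top ≈ 0.906 m

γ = ρg = 1000 × 9.81 = 9810 N/m³ = 9.81 kN/m³.
A = π(1.09)² = 3.73253 m².
From F = γ·h_c·A, the centroid depth is h_c = 73.1/(9.81 × 3.73253) = 1.99639 m.
The centroid is at the centre, 1.09 m below the top of the plate, so the highest point sits at h_top = 1.99639 − 1.09 = 0.90639 m below the surface.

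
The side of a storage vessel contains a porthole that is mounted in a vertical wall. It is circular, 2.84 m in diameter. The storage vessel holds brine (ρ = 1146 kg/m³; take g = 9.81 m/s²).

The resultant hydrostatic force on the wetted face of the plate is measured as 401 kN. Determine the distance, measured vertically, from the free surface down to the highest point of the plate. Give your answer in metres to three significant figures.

d_top ≈ 4.21 m

γ = ρg = 1146 × 9.81 / 1000 = 11.24226 kN/m³.
A = π(1.42)² = 6.33471 m².
From F = γ·h_c·A, the centroid depth is h_c = 401/(11.24226 × 6.33471) = 5.63072 m.
The centroid is at the centre, 1.42 m below the top of the plate, so the highest point sits at h_top = 5.63072 − 1.42 = 4.21072 m below the surface.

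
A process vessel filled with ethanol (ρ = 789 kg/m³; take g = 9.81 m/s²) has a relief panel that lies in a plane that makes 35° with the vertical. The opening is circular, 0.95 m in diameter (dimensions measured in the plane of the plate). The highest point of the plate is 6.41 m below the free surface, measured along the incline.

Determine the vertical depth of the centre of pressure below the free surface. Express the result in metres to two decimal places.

h_p = 5.65 m

γ = ρg = 789 × 9.81 / 1000 = 7.74009 kN/m³.
The plate makes 35° with the vertical, i.e. θ = 90° − 35° = 55° to the horizontal. Measuring y along the incline from the free-surface line, vertical depth h = y·sinθ with sinθ = 0.819152.
The centroid is at the centre, 0.475 m below the top of the plate, so y_c = 6.41 + 0.475 = 6.885 m and h_c = 6.885 × 0.819152 = 5.63986 m.
A = π(0.475)² = 0.708822 m².
Resultant F = γ·h_c·A = 7.74009 × 5.63986 × 0.708822 = 30.9422 kN.
I_c = πr⁴/4 = π × 0.475⁴/4 = 0.039982 m⁴.
Centre of pressure: y_p = y_c + I_c/(y_c·A) = 6.885 + 0.039982/(6.885 × 0.708822) = 6.885 + 0.00819263 = 6.89319 m along the plane.
Vertically, h_p = y_p·sinθ = 6.89319 × 0.819152 = 5.64657 m.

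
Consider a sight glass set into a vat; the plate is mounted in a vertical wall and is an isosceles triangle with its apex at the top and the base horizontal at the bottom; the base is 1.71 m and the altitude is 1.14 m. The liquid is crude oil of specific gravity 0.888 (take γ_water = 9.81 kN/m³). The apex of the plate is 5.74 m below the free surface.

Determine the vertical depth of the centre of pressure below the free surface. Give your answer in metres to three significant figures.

h_p = 6.51 m

γ = 0.888 × 9.81 = 8.71128 kN/m³.
With the apex up, the centroid sits 2h/3 = 2 × 1.14/3 = 0.76 m below the apex, so the centroid depth is h_c = 5.74 + 0.76 = 6.5 m.
A = ½ × 1.71 × 1.14 = 0.9747 m².
Resultant F = γ·h_c·A = 8.71128 × 6.5 × 0.9747 = 55.1908 kN.
I_c = b·h³/36 = 1.71 × 1.14³/36 = 0.0703733 m⁴.
Centre of pressure: y_p = y_c + I_c/(y_c·A) = 6.5 + 0.0703733/(6.5 × 0.9747) = 6.5 + 0.0111077 = 6.51111 m along the plane.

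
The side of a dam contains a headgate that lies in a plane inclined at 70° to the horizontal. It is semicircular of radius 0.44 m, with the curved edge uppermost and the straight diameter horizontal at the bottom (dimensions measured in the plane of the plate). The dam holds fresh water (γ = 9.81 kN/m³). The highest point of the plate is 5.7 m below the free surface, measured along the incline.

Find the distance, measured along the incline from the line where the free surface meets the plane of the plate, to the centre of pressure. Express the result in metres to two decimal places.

γ = 9.81 kN/m³.
Let θ = 70° be the plate's angle to the horizontal; measure y along the incline from where the plane meets the free surface. Vertical depth h = y·sinθ with sinθ = 0.939693.
The centroid lies 4r/(3π) = 0.186742 m above the diameter, so r − 4r/(3π) = 0.44 − 0.186742 = 0.253258 m below the topmost point, so y_c = 5.7 + 0.253258 = 5.95326 m and h_c = 5.95326 × 0.939693 = 5.59424 m.
A = πr²/2 = π × 0.44²/2 = 0.304106 m².
Resultant F = γ·h_c·A = 9.81 × 5.59424 × 0.304106 = 16.6892 kN.
I_c = (π/8 − 8/(9π))·r⁴ = 0.109757 × 0.44⁴ = 0.0041138 m⁴.
Centre of pressure: y_p = y_c + I_c/(y_c·A) = 5.95326 + 0.0041138/(5.95326 × 0.304106) = 5.95326 + 0.00227229 = 5.95553 m along the plane.

y_p = 5.96 m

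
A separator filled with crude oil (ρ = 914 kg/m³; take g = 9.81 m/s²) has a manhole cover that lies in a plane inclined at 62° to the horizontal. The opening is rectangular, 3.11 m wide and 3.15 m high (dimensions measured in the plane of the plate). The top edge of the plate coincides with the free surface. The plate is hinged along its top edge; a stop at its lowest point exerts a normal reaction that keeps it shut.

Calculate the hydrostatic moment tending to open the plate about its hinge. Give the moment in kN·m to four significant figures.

γ = ρg = 914 × 9.81 / 1000 = 8.96634 kN/m³.
Let θ = 62° be the plate's angle to the horizontal; measure y along the incline from where the plane meets the free surface. Vertical depth h = y·sinθ with sinθ = 0.882948.
The centroid lies 3.15/2 = 1.575 m below the top edge, so y_c = 1.575 m and h_c = 1.575 × 0.882948 = 1.39064 m.
A = 3.11 × 3.15 = 9.7965 m².
Resultant F = γ·h_c·A = 8.96634 × 1.39064 × 9.7965 = 122.152 kN.
I_c = b·h³/12 = 3.11 × 3.15³/12 = 8.10048 m⁴.
Centre of pressure: y_p = y_c + I_c/(y_c·A) = 1.575 + 8.10048/(1.575 × 9.7965) = 1.575 + 0.525 = 2.1 m along the plane.
The resultant acts 1.575 + 0.525 = 2.1 m (along the plate) below the hinge at the top edge, so the moment about the hinge is M = F × 2.1 = 122.152 × 2.1 = 256.519 kN·m.

M ≈ 256.5 kN·m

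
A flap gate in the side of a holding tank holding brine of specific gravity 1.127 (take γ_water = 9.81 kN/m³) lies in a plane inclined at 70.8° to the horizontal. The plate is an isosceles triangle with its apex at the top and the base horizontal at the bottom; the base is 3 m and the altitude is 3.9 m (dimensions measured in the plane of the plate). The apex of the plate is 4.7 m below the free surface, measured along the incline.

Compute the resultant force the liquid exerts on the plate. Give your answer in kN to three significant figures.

F ≈ 446 kN

γ = 1.127 × 9.81 = 11.05587 kN/m³.
Let θ = 70.8° be the plate's angle to the horizontal; measure y along the incline from where the plane meets the free surface. Vertical depth h = y·sinθ with sinθ = 0.944376.
With the apex up, the centroid sits 2h/3 = 2 × 3.9/3 = 2.6 m below the apex, so y_c = 4.7 + 2.6 = 7.3 m and h_c = 7.3 × 0.944376 = 6.89394 m.
A = ½ × 3 × 3.9 = 5.85 m².
Resultant F = γ·h_c·A = 11.05587 × 6.89394 × 5.85 = 445.878 kN.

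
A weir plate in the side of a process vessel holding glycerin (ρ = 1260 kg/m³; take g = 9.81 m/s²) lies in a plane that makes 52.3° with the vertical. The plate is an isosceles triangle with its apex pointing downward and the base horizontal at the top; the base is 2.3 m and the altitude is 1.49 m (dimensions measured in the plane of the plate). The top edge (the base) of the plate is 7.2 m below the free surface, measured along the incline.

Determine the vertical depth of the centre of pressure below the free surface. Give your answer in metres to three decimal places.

γ = ρg = 1260 × 9.81 / 1000 = 12.3606 kN/m³.
The plate makes 52.3° with the vertical, i.e. θ = 90° − 52.3° = 37.7° to the horizontal. Measuring y along the incline from the free-surface line, vertical depth h = y·sinθ with sinθ = 0.611527.
With the apex down, the centroid sits h/3 = 1.49/3 = 0.496667 m below the base (the top edge), so y_c = 7.2 + 0.496667 = 7.69667 m and h_c = 7.69667 × 0.611527 = 4.70672 m.
A = ½ × 2.3 × 1.49 = 1.7135 m².
Resultant F = γ·h_c·A = 12.3606 × 4.70672 × 1.7135 = 99.6878 kN.
I_c = b·h³/36 = 2.3 × 1.49³/36 = 0.211341 m⁴.
Centre of pressure: y_p = y_c + I_c/(y_c·A) = 7.69667 + 0.211341/(7.69667 × 1.7135) = 7.69667 + 0.016025 = 7.7127 m along the plane.
Vertically, h_p = y_p·sinθ = 7.7127 × 0.611527 = 4.71652 m.

h_p = 4.717 m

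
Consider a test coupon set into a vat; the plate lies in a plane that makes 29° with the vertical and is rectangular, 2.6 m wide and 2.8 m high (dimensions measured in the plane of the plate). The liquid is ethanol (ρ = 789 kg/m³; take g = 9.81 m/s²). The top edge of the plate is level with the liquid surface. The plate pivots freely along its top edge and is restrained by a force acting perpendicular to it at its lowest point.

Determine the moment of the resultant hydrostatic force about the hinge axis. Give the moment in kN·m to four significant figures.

M ≈ 128.8 kN·m

γ = ρg = 789 × 9.81 / 1000 = 7.74009 kN/m³.
The plate makes 29° with the vertical, i.e. θ = 90° − 29° = 61° to the horizontal. Measuring y along the incline from the free-surface line, vertical depth h = y·sinθ with sinθ = 0.874620.
The centroid lies 2.8/2 = 1.4 m below the top edge, so y_c = 1.4 m and h_c = 1.4 × 0.874620 = 1.22447 m.
A = 2.6 × 2.8 = 7.28 m².
Resultant F = γ·h_c·A = 7.74009 × 1.22447 × 7.28 = 68.9963 kN.
I_c = b·h³/12 = 2.6 × 2.8³/12 = 4.75627 m⁴.
Centre of pressure: y_p = y_c + I_c/(y_c·A) = 1.4 + 4.75627/(1.4 × 7.28) = 1.4 + 0.466667 = 1.86667 m along the plane.
The resultant acts 1.4 + 0.466667 = 1.86667 m (along the plate) below the hinge at the top edge, so the moment about the hinge is M = F × 1.86667 = 68.9963 × 1.86667 = 128.793 kN·m.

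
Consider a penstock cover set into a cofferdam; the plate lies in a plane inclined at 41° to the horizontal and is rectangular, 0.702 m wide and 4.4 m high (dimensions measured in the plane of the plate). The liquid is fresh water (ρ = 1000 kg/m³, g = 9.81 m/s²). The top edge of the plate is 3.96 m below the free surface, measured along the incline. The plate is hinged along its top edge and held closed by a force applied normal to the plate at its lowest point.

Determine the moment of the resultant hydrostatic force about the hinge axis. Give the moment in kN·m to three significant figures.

γ = ρg = 1000 × 9.81 = 9810 N/m³ = 9.81 kN/m³.
Let θ = 41° be the plate's angle to the horizontal; measure y along the incline from where the plane meets the free surface. Vertical depth h = y·sinθ with sinθ = 0.656059.
The centroid lies 4.4/2 = 2.2 m below the top edge, so y_c = 3.96 + 2.2 = 6.16 m and h_c = 6.16 × 0.656059 = 4.04132 m.
A = 0.702 × 4.4 = 3.0888 m².
Resultant F = γ·h_c·A = 9.81 × 4.04132 × 3.0888 = 122.457 kN.
I_c = b·h³/12 = 0.702 × 4.4³/12 = 4.98326 m⁴.
Centre of pressure: y_p = y_c + I_c/(y_c·A) = 6.16 + 4.98326/(6.16 × 3.0888) = 6.16 + 0.261905 = 6.4219 m along the plane.
The resultant acts 2.2 + 0.261905 = 2.46191 m (along the plate) below the hinge at the top edge, so the moment about the hinge is M = F × 2.46191 = 122.457 × 2.46191 = 301.478 kN·m.

M ≈ 301 kN·m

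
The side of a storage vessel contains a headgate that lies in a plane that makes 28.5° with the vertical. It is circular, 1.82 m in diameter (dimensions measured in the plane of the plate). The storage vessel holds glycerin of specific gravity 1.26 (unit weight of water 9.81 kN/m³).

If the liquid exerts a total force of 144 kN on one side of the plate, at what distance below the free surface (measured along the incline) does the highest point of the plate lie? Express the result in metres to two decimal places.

y_top ≈ 4.19 m

γ = 1.26 × 9.81 = 12.3606 kN/m³.
A = π(0.91)² = 2.60155 m².
From F = γ·h_c·A, the centroid depth is h_c = 144/(12.3606 × 2.60155) = 4.47807 m.
The plate makes 28.5° with the vertical, i.e. θ = 90° − 28.5° = 61.5° to the horizontal. Measuring y along the incline from the free-surface line, vertical depth h = y·sinθ with sinθ = 0.878817.
Along the incline, y_c = h_c/sinθ = 4.47807/0.878817 = 5.09557 m.
The centroid is at the centre, 0.91 m below the top of the plate, so the highest point sits at y_top = 5.09557 − 0.91 = 4.18557 m along the incline.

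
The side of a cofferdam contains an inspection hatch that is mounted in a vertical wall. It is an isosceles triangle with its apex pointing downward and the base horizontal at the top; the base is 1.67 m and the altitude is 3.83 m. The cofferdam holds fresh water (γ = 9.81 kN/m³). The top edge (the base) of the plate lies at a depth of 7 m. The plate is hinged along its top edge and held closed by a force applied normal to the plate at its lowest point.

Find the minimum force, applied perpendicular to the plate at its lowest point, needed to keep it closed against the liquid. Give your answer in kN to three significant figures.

P ≈ 93.2 kN

γ = 9.81 kN/m³.
With the apex down, the centroid sits h/3 = 3.83/3 = 1.27667 m below the base (the top edge), so the centroid depth is h_c = 7 + 1.27667 = 8.27667 m.
A = ½ × 1.67 × 3.83 = 3.19805 m².
Resultant F = γ·h_c·A = 9.81 × 8.27667 × 3.19805 = 259.663 kN.
I_c = b·h³/36 = 1.67 × 3.83³/36 = 2.60622 m⁴.
Centre of pressure: y_p = y_c + I_c/(y_c·A) = 8.27667 + 2.60622/(8.27667 × 3.19805) = 8.27667 + 0.0984623 = 8.37513 m along the plane.
The resultant acts 1.27667 + 0.0984623 = 1.37513 m (along the plate) below the hinge at the top edge, so the moment about the hinge is M = F × 1.37513 = 259.663 × 1.37513 = 357.07 kN·m.
A normal force at the bottom, 3.83 m from the hinge, must supply this moment: P = 357.07/3.83 = 93.2298 kN.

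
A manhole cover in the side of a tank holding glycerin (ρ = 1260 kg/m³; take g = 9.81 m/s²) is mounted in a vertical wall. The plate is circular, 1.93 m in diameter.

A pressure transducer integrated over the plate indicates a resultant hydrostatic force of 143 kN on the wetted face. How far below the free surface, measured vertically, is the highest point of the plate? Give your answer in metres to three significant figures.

γ = ρg = 1260 × 9.81 / 1000 = 12.3606 kN/m³.
A = π(0.965)² = 2.92553 m².
From F = γ·h_c·A, the centroid depth is h_c = 143/(12.3606 × 2.92553) = 3.9545 m.
The centroid is at the centre, 0.965 m below the top of the plate, so the highest point sits at h_top = 3.9545 − 0.965 = 2.9895 m below the surface.

d_top ≈ 2.99 m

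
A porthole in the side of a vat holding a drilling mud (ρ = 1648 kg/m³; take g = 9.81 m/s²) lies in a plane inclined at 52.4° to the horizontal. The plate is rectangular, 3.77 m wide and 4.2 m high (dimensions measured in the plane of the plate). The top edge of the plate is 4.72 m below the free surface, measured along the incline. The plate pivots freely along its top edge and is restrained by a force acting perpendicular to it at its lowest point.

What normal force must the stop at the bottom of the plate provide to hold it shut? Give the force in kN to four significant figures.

P ≈ 762.6 kN

γ = ρg = 1648 × 9.81 / 1000 = 16.16688 kN/m³.
Let θ = 52.4° be the plate's angle to the horizontal; measure y along the incline from where the plane meets the free surface. Vertical depth h = y·sinθ with sinθ = 0.792290.
The centroid lies 4.2/2 = 2.1 m below the top edge, so y_c = 4.72 + 2.1 = 6.82 m and h_c = 6.82 × 0.792290 = 5.40342 m.
A = 3.77 × 4.2 = 15.834 m².
Resultant F = γ·h_c·A = 16.16688 × 5.40342 × 15.834 = 1383.2 kN.
I_c = b·h³/12 = 3.77 × 4.2³/12 = 23.276 m⁴.
Centre of pressure: y_p = y_c + I_c/(y_c·A) = 6.82 + 23.276/(6.82 × 15.834) = 6.82 + 0.215543 = 7.03554 m along the plane.
The resultant acts 2.1 + 0.215543 = 2.31554 m (along the plate) below the hinge at the top edge, so the moment about the hinge is M = F × 2.31554 = 1383.2 × 2.31554 = 3202.85 kN·m.
A normal force at the bottom, 4.2 m from the hinge, must supply this moment: P = 3202.85/4.2 = 762.583 kN.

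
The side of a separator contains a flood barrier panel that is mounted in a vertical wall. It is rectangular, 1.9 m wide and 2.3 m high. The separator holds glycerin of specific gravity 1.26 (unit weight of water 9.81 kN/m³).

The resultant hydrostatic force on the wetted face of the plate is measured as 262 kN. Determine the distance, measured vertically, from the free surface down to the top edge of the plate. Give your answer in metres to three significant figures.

d_top ≈ 3.70 m

γ = 1.26 × 9.81 = 12.3606 kN/m³.
A = 1.9 × 2.3 = 4.37 m².
From F = γ·h_c·A, the centroid depth is h_c = 262/(12.3606 × 4.37) = 4.85043 m.
The centroid lies 2.3/2 = 1.15 m below the top edge, so the top edge sits at h_top = 4.85043 − 1.15 = 3.70043 m below the surface.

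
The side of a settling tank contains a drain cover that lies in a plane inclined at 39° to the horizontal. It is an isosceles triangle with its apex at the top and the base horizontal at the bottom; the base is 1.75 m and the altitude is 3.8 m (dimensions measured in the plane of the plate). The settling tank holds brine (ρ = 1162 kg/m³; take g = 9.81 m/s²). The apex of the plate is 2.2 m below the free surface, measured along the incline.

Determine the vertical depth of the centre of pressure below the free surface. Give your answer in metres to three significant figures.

h_p = 3.09 m

γ = ρg = 1162 × 9.81 / 1000 = 11.39922 kN/m³.
Let θ = 39° be the plate's angle to the horizontal; measure y along the incline from where the plane meets the free surface. Vertical depth h = y·sinθ with sinθ = 0.629320.
With the apex up, the centroid sits 2h/3 = 2 × 3.8/3 = 2.53333 m below the apex, so y_c = 2.2 + 2.53333 = 4.73333 m and h_c = 4.73333 × 0.629320 = 2.97878 m.
A = ½ × 1.75 × 3.8 = 3.325 m².
Resultant F = γ·h_c·A = 11.39922 × 2.97878 × 3.325 = 112.903 kN.
I_c = b·h³/36 = 1.75 × 3.8³/36 = 2.66739 m⁴.
Centre of pressure: y_p = y_c + I_c/(y_c·A) = 4.73333 + 2.66739/(4.73333 × 3.325) = 4.73333 + 0.169484 = 4.90281 m along the plane.
Vertically, h_p = y_p·sinθ = 4.90281 × 0.629320 = 3.08544 m.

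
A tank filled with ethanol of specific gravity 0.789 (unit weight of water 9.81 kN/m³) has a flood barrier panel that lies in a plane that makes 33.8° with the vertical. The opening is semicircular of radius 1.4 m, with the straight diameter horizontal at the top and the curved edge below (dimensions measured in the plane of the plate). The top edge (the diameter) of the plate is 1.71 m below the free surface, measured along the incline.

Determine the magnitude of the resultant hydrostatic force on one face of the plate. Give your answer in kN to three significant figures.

γ = 0.789 × 9.81 = 7.74009 kN/m³.
The plate makes 33.8° with the vertical, i.e. θ = 90° − 33.8° = 56.2° to the horizontal. Measuring y along the incline from the free-surface line, vertical depth h = y·sinθ with sinθ = 0.830984.
The centroid of a semicircle lies 4r/(3π) = 0.594178 m from the diameter, here below the top edge, so y_c = 1.71 + 0.594178 = 2.30418 m and h_c = 2.30418 × 0.830984 = 1.91474 m.
A = πr²/2 = π × 1.4²/2 = 3.07876 m².
Resultant F = γ·h_c·A = 7.74009 × 1.91474 × 3.07876 = 45.628 kN.

F ≈ 45.6 kN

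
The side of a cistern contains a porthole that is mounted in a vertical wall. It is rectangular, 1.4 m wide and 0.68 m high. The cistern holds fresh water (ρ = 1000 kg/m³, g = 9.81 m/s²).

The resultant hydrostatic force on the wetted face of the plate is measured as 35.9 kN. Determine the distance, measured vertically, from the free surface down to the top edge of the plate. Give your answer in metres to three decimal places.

d_top ≈ 3.504 m

γ = ρg = 1000 × 9.81 = 9810 N/m³ = 9.81 kN/m³.
A = 1.4 × 0.68 = 0.952 m².
From F = γ·h_c·A, the centroid depth is h_c = 35.9/(9.81 × 0.952) = 3.84405 m.
The centroid lies 0.68/2 = 0.34 m below the top edge, so the top edge sits at h_top = 3.84405 − 0.34 = 3.50405 m below the surface.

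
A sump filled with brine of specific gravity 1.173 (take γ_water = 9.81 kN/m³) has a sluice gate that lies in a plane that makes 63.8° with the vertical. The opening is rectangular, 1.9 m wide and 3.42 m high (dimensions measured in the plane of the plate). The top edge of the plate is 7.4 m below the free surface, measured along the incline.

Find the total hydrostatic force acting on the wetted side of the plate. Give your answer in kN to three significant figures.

F ≈ 301 kN

γ = 1.173 × 9.81 = 11.50713 kN/m³.
The plate makes 63.8° with the vertical, i.e. θ = 90° − 63.8° = 26.2° to the horizontal. Measuring y along the incline from the free-surface line, vertical depth h = y·sinθ with sinθ = 0.441506.
The centroid lies 3.42/2 = 1.71 m below the top edge, so y_c = 7.4 + 1.71 = 9.11 m and h_c = 9.11 × 0.441506 = 4.02212 m.
A = 1.9 × 3.42 = 6.498 m².
Resultant F = γ·h_c·A = 11.50713 × 4.02212 × 6.498 = 300.747 kN.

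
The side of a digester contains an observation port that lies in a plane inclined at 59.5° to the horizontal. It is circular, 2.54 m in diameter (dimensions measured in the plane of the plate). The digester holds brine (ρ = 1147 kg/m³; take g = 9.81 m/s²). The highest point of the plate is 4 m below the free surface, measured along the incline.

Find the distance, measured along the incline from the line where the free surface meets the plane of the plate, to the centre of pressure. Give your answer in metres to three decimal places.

γ = ρg = 1147 × 9.81 / 1000 = 11.25207 kN/m³.
Let θ = 59.5° be the plate's angle to the horizontal; measure y along the incline from where the plane meets the free surface. Vertical depth h = y·sinθ with sinθ = 0.861629.
The centroid is at the centre, 1.27 m below the top of the plate, so y_c = 4 + 1.27 = 5.27 m and h_c = 5.27 × 0.861629 = 4.54078 m.
A = π(1.27)² = 5.06707 m².
Resultant F = γ·h_c·A = 11.25207 × 4.54078 × 5.06707 = 258.893 kN.
I_c = πr⁴/4 = π × 1.27⁴/4 = 2.04317 m⁴.
Centre of pressure: y_p = y_c + I_c/(y_c·A) = 5.27 + 2.04317/(5.27 × 5.06707) = 5.27 + 0.0765133 = 5.34651 m along the plane.

y_p = 5.347 m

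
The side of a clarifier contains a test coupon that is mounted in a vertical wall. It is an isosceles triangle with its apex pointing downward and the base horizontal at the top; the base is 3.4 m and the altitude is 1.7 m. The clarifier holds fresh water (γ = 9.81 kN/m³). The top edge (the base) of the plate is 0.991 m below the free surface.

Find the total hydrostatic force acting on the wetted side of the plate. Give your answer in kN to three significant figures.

γ = 9.81 kN/m³.
With the apex down, the centroid sits h/3 = 1.7/3 = 0.566667 m below the base (the top edge), so the centroid depth is h_c = 0.991 + 0.566667 = 1.55767 m.
A = ½ × 3.4 × 1.7 = 2.89 m².
Resultant F = γ·h_c·A = 9.81 × 1.55767 × 2.89 = 44.1613 kN.

F ≈ 44.2 kN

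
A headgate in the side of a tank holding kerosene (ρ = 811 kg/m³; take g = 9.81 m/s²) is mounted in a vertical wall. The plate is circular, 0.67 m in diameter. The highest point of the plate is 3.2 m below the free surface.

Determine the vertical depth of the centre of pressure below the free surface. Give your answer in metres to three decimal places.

γ = ρg = 811 × 9.81 / 1000 = 7.95591 kN/m³.
The centroid is at the centre, 0.335 m below the top of the plate, so the centroid depth is h_c = 3.2 + 0.335 = 3.535 m.
A = π(0.335)² = 0.352565 m².
Resultant F = γ·h_c·A = 7.95591 × 3.535 × 0.352565 = 9.91559 kN.
I_c = πr⁴/4 = π × 0.335⁴/4 = 0.00989166 m⁴.
Centre of pressure: y_p = y_c + I_c/(y_c·A) = 3.535 + 0.00989166/(3.535 × 0.352565) = 3.535 + 0.00793671 = 3.54294 m along the plane.

h_p = 3.543 m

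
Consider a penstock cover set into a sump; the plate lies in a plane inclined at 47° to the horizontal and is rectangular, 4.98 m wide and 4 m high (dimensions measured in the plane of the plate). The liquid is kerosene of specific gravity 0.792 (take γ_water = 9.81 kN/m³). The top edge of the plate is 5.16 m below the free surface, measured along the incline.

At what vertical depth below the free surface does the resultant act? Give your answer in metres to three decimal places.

h_p = 5.373 m

γ = 0.792 × 9.81 = 7.76952 kN/m³.
Let θ = 47° be the plate's angle to the horizontal; measure y along the incline from where the plane meets the free surface. Vertical depth h = y·sinθ with sinθ = 0.731354.
The centroid lies 4/2 = 2 m below the top edge, so y_c = 5.16 + 2 = 7.16 m and h_c = 7.16 × 0.731354 = 5.23649 m.
A = 4.98 × 4 = 19.92 m².
Resultant F = γ·h_c·A = 7.76952 × 5.23649 × 19.92 = 810.445 kN.
I_c = b·h³/12 = 4.98 × 4³/12 = 26.56 m⁴.
Centre of pressure: y_p = y_c + I_c/(y_c·A) = 7.16 + 26.56/(7.16 × 19.92) = 7.16 + 0.18622 = 7.34622 m along the plane.
Vertically, h_p = y_p·sinθ = 7.34622 × 0.731354 = 5.37269 m.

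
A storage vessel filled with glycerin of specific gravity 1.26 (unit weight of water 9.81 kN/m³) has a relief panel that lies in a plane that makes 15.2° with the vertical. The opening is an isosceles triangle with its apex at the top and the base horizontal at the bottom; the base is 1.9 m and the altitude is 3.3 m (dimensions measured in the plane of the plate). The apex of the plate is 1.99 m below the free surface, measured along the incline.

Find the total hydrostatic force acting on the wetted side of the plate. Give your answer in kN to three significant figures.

F ≈ 157 kN

γ = 1.26 × 9.81 = 12.3606 kN/m³.
The plate makes 15.2° with the vertical, i.e. θ = 90° − 15.2° = 74.8° to the horizontal. Measuring y along the incline from the free-surface line, vertical depth h = y·sinθ with sinθ = 0.965016.
With the apex up, the centroid sits 2h/3 = 2 × 3.3/3 = 2.2 m below the apex, so y_c = 1.99 + 2.2 = 4.19 m and h_c = 4.19 × 0.965016 = 4.04342 m.
A = ½ × 1.9 × 3.3 = 3.135 m².
Resultant F = γ·h_c·A = 12.3606 × 4.04342 × 3.135 = 156.684 kN.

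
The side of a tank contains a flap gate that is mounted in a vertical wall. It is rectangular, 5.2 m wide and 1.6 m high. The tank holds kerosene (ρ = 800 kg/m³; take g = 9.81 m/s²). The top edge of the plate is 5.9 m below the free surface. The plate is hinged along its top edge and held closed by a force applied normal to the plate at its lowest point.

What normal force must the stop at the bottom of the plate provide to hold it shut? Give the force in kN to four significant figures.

γ = ρg = 800 × 9.81 / 1000 = 7.848 kN/m³.
The centroid lies 1.6/2 = 0.8 m below the top edge, so the centroid depth is h_c = 5.9 + 0.8 = 6.7 m.
A = 5.2 × 1.6 = 8.32 m².
Resultant F = γ·h_c·A = 7.848 × 6.7 × 8.32 = 437.479 kN.
I_c = b·h³/12 = 5.2 × 1.6³/12 = 1.77493 m⁴.
Centre of pressure: y_p = y_c + I_c/(y_c·A) = 6.7 + 1.77493/(6.7 × 8.32) = 6.7 + 0.0318407 = 6.73184 m along the plane.
The resultant acts 0.8 + 0.0318407 = 0.831841 m (along the plate) below the hinge at the top edge, so the moment about the hinge is M = F × 0.831841 = 437.479 × 0.831841 = 363.913 kN·m.
A normal force at the bottom, 1.6 m from the hinge, must supply this moment: P = 363.913/1.6 = 227.446 kN.

P ≈ 227.4 kN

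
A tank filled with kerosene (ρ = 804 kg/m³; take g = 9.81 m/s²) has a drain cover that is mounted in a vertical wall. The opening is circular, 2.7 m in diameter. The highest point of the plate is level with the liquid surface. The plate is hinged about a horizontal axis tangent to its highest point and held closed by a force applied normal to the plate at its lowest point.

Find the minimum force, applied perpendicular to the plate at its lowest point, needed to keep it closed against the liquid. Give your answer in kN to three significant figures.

P ≈ 38.1 kN

γ = ρg = 804 × 9.81 / 1000 = 7.88724 kN/m³.
The centroid is at the centre, 1.35 m below the top of the plate, so the centroid depth is h_c = 1.35 m.
A = π(1.35)² = 5.72555 m².
Resultant F = γ·h_c·A = 7.88724 × 1.35 × 5.72555 = 60.9644 kN.
I_c = πr⁴/4 = π × 1.35⁴/4 = 2.6087 m⁴.
Centre of pressure: y_p = y_c + I_c/(y_c·A) = 1.35 + 2.6087/(1.35 × 5.72555) = 1.35 + 0.3375 = 1.6875 m along the plane.
The resultant acts 1.35 + 0.3375 = 1.6875 m (along the plate) below the hinge at the top edge, so the moment about the hinge is M = F × 1.6875 = 60.9644 × 1.6875 = 102.877 kN·m.
A normal force at the bottom, 2.7 m from the hinge, must supply this moment: P = 102.877/2.7 = 38.1026 kN.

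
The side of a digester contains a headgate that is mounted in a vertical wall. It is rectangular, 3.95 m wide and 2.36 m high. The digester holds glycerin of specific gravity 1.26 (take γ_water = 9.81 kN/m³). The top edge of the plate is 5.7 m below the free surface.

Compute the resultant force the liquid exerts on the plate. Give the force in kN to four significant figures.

F ≈ 792.8 kN

γ = 1.26 × 9.81 = 12.3606 kN/m³.
The centroid lies 2.36/2 = 1.18 m below the top edge, so the centroid depth is h_c = 5.7 + 1.18 = 6.88 m.
A = 3.95 × 2.36 = 9.322 m².
Resultant F = γ·h_c·A = 12.3606 × 6.88 × 9.322 = 792.752 kN.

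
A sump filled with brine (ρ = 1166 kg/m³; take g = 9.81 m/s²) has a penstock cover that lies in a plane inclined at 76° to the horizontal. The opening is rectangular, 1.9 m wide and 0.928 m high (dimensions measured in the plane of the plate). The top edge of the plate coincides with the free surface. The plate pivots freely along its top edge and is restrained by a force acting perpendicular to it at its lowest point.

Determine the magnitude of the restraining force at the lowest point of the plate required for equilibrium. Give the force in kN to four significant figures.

P ≈ 6.053 kN

γ = ρg = 1166 × 9.81 / 1000 = 11.43846 kN/m³.
Let θ = 76° be the plate's angle to the horizontal; measure y along the incline from where the plane meets the free surface. Vertical depth h = y·sinθ with sinθ = 0.970296.
The centroid lies 0.928/2 = 0.464 m below the top edge, so y_c = 0.464 m and h_c = 0.464 × 0.970296 = 0.450217 m.
A = 1.9 × 0.928 = 1.7632 m².
Resultant F = γ·h_c·A = 11.43846 × 0.450217 × 1.7632 = 9.08011 kN.
I_c = b·h³/12 = 1.9 × 0.928³/12 = 0.126537 m⁴.
Centre of pressure: y_p = y_c + I_c/(y_c·A) = 0.464 + 0.126537/(0.464 × 1.7632) = 0.464 + 0.154667 = 0.618667 m along the plane.
The resultant acts 0.464 + 0.154667 = 0.618667 m (along the plate) below the hinge at the top edge, so the moment about the hinge is M = F × 0.618667 = 9.08011 × 0.618667 = 5.61756 kN·m.
A normal force at the bottom, 0.928 m from the hinge, must supply this moment: P = 5.61756/0.928 = 6.05341 kN.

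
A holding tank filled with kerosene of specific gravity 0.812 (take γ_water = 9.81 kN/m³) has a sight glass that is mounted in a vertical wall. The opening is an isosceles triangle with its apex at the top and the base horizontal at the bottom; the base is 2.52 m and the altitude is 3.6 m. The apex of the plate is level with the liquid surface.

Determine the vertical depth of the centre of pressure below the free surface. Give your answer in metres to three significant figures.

h_p = 2.70 m

γ = 0.812 × 9.81 = 7.96572 kN/m³.
With the apex up, the centroid sits 2h/3 = 2 × 3.6/3 = 2.4 m below the apex, so the centroid depth is h_c = 2.4 m.
A = ½ × 2.52 × 3.6 = 4.536 m².
Resultant F = γ·h_c·A = 7.96572 × 2.4 × 4.536 = 86.718 kN.
I_c = b·h³/36 = 2.52 × 3.6³/36 = 3.26592 m⁴.
Centre of pressure: y_p = y_c + I_c/(y_c·A) = 2.4 + 3.26592/(2.4 × 4.536) = 2.4 + 0.3 = 2.7 m along the plane.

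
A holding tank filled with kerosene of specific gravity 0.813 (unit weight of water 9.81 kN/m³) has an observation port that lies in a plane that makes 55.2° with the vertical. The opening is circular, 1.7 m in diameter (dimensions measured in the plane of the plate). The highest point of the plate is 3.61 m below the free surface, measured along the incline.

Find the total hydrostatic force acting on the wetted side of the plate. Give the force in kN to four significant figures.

γ = 0.813 × 9.81 = 7.97553 kN/m³.
The plate makes 55.2° with the vertical, i.e. θ = 90° − 55.2° = 34.8° to the horizontal. Measuring y along the incline from the free-surface line, vertical depth h = y·sinθ with sinθ = 0.570714.
The centroid is at the centre, 0.85 m below the top of the plate, so y_c = 3.61 + 0.85 = 4.46 m and h_c = 4.46 × 0.570714 = 2.54538 m.
A = π(0.85)² = 2.2698 m².
Resultant F = γ·h_c·A = 7.97553 × 2.54538 × 2.2698 = 46.0787 kN.

F ≈ 46.08 kN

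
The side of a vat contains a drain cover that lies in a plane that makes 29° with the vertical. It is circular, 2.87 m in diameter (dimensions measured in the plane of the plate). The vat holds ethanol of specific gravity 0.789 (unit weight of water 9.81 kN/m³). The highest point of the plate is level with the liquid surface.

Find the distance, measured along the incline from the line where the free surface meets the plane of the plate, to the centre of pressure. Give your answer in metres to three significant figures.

y_p = 1.79 m

γ = 0.789 × 9.81 = 7.74009 kN/m³.
The plate makes 29° with the vertical, i.e. θ = 90° − 29° = 61° to the horizontal. Measuring y along the incline from the free-surface line, vertical depth h = y·sinθ with sinθ = 0.874620.
The centroid is at the centre, 1.435 m below the top of the plate, so y_c = 1.435 m and h_c = 1.435 × 0.874620 = 1.25508 m.
A = π(1.435)² = 6.46925 m².
Resultant F = γ·h_c·A = 7.74009 × 1.25508 × 6.46925 = 62.8451 kN.
I_c = πr⁴/4 = π × 1.435⁴/4 = 3.33041 m⁴.
Centre of pressure: y_p = y_c + I_c/(y_c·A) = 1.435 + 3.33041/(1.435 × 6.46925) = 1.435 + 0.35875 = 1.79375 m along the plane.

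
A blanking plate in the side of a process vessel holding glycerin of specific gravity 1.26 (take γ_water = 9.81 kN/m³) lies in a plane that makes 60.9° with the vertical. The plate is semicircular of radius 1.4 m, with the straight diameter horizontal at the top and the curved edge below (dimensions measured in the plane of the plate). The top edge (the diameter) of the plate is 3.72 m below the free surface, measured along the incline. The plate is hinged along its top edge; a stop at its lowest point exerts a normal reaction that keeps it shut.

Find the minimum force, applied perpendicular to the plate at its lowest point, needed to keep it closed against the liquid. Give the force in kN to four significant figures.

P ≈ 35.70 kN

γ = 1.26 × 9.81 = 12.3606 kN/m³.
The plate makes 60.9° with the vertical, i.e. θ = 90° − 60.9° = 29.1° to the horizontal. Measuring y along the incline from the free-surface line, vertical depth h = y·sinθ with sinθ = 0.486335.
The centroid of a semicircle lies 4r/(3π) = 0.594178 m from the diameter, here below the top edge, so y_c = 3.72 + 0.594178 = 4.31418 m and h_c = 4.31418 × 0.486335 = 2.09814 m.
A = πr²/2 = π × 1.4²/2 = 3.07876 m².
Resultant F = γ·h_c·A = 12.3606 × 2.09814 × 3.07876 = 79.8454 kN.
I_c = (π/8 − 8/(9π))·r⁴ = 0.109757 × 1.4⁴ = 0.421642 m⁴.
Centre of pressure: y_p = y_c + I_c/(y_c·A) = 4.31418 + 0.421642/(4.31418 × 3.07876) = 4.31418 + 0.0317446 = 4.34592 m along the plane.
The resultant acts 0.594178 + 0.0317446 = 0.625923 m (along the plate) below the hinge at the top edge, so the moment about the hinge is M = F × 0.625923 = 79.8454 × 0.625923 = 49.9771 kN·m.
A normal force at the bottom, 1.4 m from the hinge, must supply this moment: P = 49.9771/1.4 = 35.6979 kN.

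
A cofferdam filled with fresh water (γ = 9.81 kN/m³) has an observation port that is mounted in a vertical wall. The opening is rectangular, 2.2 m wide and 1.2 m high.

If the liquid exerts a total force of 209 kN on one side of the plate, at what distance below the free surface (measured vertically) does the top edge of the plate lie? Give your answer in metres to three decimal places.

d_top ≈ 7.470 m

γ = 9.81 kN/m³.
A = 2.2 × 1.2 = 2.64 m².
From F = γ·h_c·A, the centroid depth is h_c = 209/(9.81 × 2.64) = 8.07 m.
The centroid lies 1.2/2 = 0.6 m below the top edge, so the top edge sits at h_top = 8.07 − 0.6 = 7.47 m below the surface.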